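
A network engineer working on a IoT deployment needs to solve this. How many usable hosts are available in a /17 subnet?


Given: subnet mask /17
Host bits = 32 - 17 = 15
Total addresses = 2^15 = 32768
Usable hosts = 32768 - 2 (network + broadcast) = 32766

32766


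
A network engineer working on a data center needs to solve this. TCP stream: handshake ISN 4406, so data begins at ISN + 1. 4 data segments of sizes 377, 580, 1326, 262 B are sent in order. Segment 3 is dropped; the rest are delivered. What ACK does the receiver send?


SYN uses sequence number 4406; first data byte = ISN + 1 = 4407.
Segment 1: SEQ = 4407, len = 377 B, covers [4407, 4783]
Segment 2: SEQ = 4784, len = 580 B, covers [4784, 5363]
Segment 3: SEQ = 5364, len = 1326 B, covers [5364, 6689] [LOST]
Segment 4: SEQ = 6690, len = 262 B, covers [6690, 6951]
In-order data received: bytes [4407, 5363] (segments 1..2).
Segment 3 missing -> gap begins at byte 5364; later segments buffered out of order.
Cumulative ACK = next expected in-order byte = 4407 + 377 + 580 = 5364

5364


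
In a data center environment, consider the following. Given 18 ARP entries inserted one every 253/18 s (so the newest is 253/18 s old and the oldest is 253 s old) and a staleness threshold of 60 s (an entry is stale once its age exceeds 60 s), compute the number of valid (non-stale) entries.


Ages are k * 253/18 s for k = 1..18 (spacing = 14.0556 s).
Entry k is valid iff k * 253/18 <= 60 iff k <= 18 * 60 / 253 = 4.2688
n_valid = floor(4.2688) = 4
(n_stale = 18 - 4 = 14)

4


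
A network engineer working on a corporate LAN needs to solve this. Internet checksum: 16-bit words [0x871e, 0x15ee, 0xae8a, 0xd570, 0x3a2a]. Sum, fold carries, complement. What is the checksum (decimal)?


Given words: [0x871e, 0x15ee, 0xae8a, 0xd570, 0x3a2a]
Step 1: Sum all words
Raw sum = 34590 + 5614 + 44682 + 54640 + 14890 = 154416
Step 2: Fold carry: (23344 + 2) = 23346
One's complement = ~23346 & 0xFFFF = 42189

42189


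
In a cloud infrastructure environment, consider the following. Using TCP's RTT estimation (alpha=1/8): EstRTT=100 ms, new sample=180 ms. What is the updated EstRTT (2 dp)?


Given: EstRTT = 100 ms, SampleRTT = 180 ms, alpha = 1/8
New EstRTT = (1 - alpha) * EstRTT + alpha * SampleRTT
(7/8) * 100 = 87.5
(1/8) * 180 = 22.5
New EstRTT = 87.5 + 22.5 = 110 ms -> 110.00 ms (2 dp)

110.00


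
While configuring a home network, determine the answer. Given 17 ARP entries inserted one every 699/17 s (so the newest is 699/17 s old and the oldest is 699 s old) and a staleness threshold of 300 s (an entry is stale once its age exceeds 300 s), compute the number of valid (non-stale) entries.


Ages are k * 699/17 s for k = 1..17 (spacing = 41.1176 s).
Entry k is valid iff k * 699/17 <= 300 iff k <= 17 * 300 / 699 = 7.2961
n_valid = floor(7.2961) = 7
(n_stale = 17 - 7 = 10)

7


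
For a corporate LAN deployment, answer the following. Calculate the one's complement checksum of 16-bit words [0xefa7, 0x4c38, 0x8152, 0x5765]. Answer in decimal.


Given words: [0xefa7, 0x4c38, 0x8152, 0x5765]
Step 1: Sum all words
Raw sum = 61351 + 19512 + 33106 + 22373 = 136342
Step 2: Fold carry: (5270 + 2) = 5272
One's complement = ~5272 & 0xFFFF = 60263

60263


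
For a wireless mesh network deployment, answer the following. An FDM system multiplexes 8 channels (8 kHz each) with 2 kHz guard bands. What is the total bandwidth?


Given: 8 channels, 8 kHz each, guard = 2 kHz
Channel bandwidth = 8 * 8 = 64 kHz
Guard bands = 7 gaps * 2 kHz = 14 kHz
Total = 64 + 14 = 78 kHz

78


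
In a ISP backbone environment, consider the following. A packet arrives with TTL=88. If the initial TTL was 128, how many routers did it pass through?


Given: initial TTL = 128, received TTL = 88
Hops = initial TTL - received TTL
Hops = 128 - 88 = 40

40


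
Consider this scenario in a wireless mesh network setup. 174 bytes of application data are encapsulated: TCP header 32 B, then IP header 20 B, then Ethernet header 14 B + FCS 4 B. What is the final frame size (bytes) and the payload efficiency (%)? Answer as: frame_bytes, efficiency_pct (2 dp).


TCP segment = 174 + 32 = 206 B
IP packet = 206 + 20 = 226 B
Ethernet frame = 226 + 14 + 4 = 244 B
Efficiency = app / frame = 174 / 244 = 0.713115 = 71.3115% -> 71.31% (2 dp)

244, 71.31


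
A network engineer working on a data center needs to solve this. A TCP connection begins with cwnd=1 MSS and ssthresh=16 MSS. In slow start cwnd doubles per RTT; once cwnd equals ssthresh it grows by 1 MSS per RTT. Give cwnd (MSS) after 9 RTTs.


RTT 0: cwnd = 1 MSS (initial)
RTT 1: cwnd = 2 MSS (slow start, doubled)
RTT 2: cwnd = 4 MSS (slow start, doubled)
RTT 3: cwnd = 8 MSS (slow start, doubled)
RTT 4: cwnd = 16 MSS (slow start, doubled)
RTT 5: cwnd = 17 MSS (congestion avoidance, +1)
RTT 6: cwnd = 18 MSS (congestion avoidance, +1)
RTT 7: cwnd = 19 MSS (congestion avoidance, +1)
RTT 8: cwnd = 20 MSS (congestion avoidance, +1)
RTT 9: cwnd = 21 MSS (congestion avoidance, +1)

21


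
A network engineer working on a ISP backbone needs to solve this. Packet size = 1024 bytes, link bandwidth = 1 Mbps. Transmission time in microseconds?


Given: packet = 1024 bytes, bandwidth = 1 Mbps
Packet in bits = 1024 * 8 = 8192 bits
Bandwidth = 1 * 10^6 = 1000000 bps
Time = 8192 / 1000000 seconds
Time in us = 8192 * 10^6 / 1000000 = 8192

8192


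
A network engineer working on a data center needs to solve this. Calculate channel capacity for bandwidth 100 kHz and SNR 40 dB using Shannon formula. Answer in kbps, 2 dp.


Given: B = 100 kHz, SNR = 40 dB
SNR linear = 10^(40/10) = 10000
1 + SNR = 10001
log2(10001) = 13.2878566418
C = 100 * 1000 * 13.2878566418 = 1328785.6642 bps
C = 1328.785664 kbps -> 1328.79 kbps (2 dp)

1328.79


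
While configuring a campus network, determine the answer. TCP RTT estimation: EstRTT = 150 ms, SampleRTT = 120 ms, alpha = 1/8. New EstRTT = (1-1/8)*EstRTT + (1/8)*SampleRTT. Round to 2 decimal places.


Given: EstRTT = 150 ms, SampleRTT = 120 ms, alpha = 1/8
New EstRTT = (1 - alpha) * EstRTT + alpha * SampleRTT
(7/8) * 150 = 131.25
(1/8) * 120 = 15
New EstRTT = 131.25 + 15 = 146.25 ms -> 146.25 ms (2 dp)

146.25


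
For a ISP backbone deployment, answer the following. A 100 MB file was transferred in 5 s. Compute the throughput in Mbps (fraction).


Given: file = 100 MB, time = 5 s
File in Mb = 100 * 8 = 800 Mb
Throughput = 800 / 5 Mbps
Throughput = 160 Mbps

160


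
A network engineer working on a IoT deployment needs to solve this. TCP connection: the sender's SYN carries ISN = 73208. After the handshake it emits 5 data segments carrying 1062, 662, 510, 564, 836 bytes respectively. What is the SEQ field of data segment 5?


The SYN occupies sequence number ISN = 73208, so the first data byte is ISN + 1 = 73209.
SEQ of data segment i = (ISN + 1) + sum of payload sizes of segments 1..i-1.
Segment 1: SEQ = 73209, payload = 1062 bytes
Segment 2: SEQ = 74271, payload = 662 bytes
Segment 3: SEQ = 74933, payload = 510 bytes
Segment 4: SEQ = 75443, payload = 564 bytes
Segment 5: SEQ = 76007, payload = 836 bytes
SEQ of segment 5 = 73209 + 1062 + 662 + 510 + 564 = 76007

76007


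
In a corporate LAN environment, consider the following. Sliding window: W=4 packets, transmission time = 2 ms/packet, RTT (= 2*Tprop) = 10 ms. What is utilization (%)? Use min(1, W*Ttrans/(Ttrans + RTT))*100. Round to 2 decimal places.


Given: W = 4, Ttrans = 2 ms, RTT = 10 ms (= 2 * Tprop, Tprop = 5 ms)
Cycle time = Ttrans + RTT = 2 + 10 = 12 ms (first packet sent until its ACK returns)
W * Ttrans = 4 * 2 = 8 ms of sending per cycle
W * Ttrans / (Ttrans + RTT) = 8 / 12 = 0.666667
U = min(1, 0.666667) = 0.666667
U% = 66.67%

66.67


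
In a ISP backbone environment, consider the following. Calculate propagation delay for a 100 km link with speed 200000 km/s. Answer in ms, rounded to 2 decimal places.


Given: distance = 100 km, speed = 200000 km/s
Delay = distance / speed = 100 / 200000 seconds
Delay in ms = 100 * 1000 / 200000
Delay = 0.5000 ms
Rounded to 2 dp = 0.50 ms

0.50


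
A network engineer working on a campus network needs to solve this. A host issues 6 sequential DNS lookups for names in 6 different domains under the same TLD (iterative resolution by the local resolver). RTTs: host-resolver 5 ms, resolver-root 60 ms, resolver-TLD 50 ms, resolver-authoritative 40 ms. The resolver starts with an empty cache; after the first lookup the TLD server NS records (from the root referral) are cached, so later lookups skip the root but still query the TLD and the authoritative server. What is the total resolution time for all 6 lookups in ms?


Lookup 1 (cold cache): local + root + TLD + auth = 5 + 60 + 50 + 40 = 155 ms
Lookups 2..6 (TLD NS cached -> skip root; new domain -> still ask TLD and auth): local + TLD + auth = 5 + 50 + 40 = 95 ms each
Remaining 5 lookups: 5 * 95 = 475 ms
Total = 155 + 475 = 630 ms

630


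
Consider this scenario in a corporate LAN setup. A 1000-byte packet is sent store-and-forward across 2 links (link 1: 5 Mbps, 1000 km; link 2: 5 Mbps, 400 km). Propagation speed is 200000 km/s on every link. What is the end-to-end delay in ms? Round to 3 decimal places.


Packet = 1000 bytes = 8000 bits. Store-and-forward: sum (t_trans + t_prop) per link.
Link 1: t_trans = 8000/(5*10^6) s = 1.6000 ms; t_prop = 1000/200000 s = 5.0000 ms; subtotal = 6.6000 ms
Link 2: t_trans = 8000/(5*10^6) s = 1.6000 ms; t_prop = 400/200000 s = 2.0000 ms; subtotal = 3.6000 ms
End-to-end = 6.6000 + 3.6000 = 10.2000 ms -> 10.200 ms (3 dp)

10.200


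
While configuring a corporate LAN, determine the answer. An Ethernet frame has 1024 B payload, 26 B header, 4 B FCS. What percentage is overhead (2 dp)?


Given: payload = 1024 B, header = 26 B, trailer = 4 B
Overhead bytes = header + trailer = 26 + 4 = 30
Total frame = payload + overhead = 1024 + 30 = 1054
Overhead % = 30 / 1054 * 100 = 2.8463% -> 2.85% (2 dp)

2.85


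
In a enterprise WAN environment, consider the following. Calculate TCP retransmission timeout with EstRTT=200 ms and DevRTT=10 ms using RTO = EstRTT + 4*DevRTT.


Given: EstRTT = 200 ms, DevRTT = 10 ms
Timeout = EstRTT + 4 * DevRTT
4 * DevRTT = 4 * 10 = 40
Timeout = 200 + 40 = 240 ms

240


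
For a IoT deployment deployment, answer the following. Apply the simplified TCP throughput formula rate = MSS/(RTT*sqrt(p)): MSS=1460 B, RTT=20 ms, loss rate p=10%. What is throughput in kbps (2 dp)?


Given: MSS = 1460 bytes, RTT = 20 ms, loss = 10%
RTT in seconds = 20 / 1000 = 0.02
Loss rate = 10% = 0.1
sqrt(loss) = sqrt(0.1) = 0.316227766017
Throughput (bytes/s) = 1460 / (0.02 * 0.316227766017) = 230846.2692
Throughput (kbps) = 230846.2692 * 8 / 1000 = 1846.770154 -> 1846.77 kbps (2 dp)

1846.77


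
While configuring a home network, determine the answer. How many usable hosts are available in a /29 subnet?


Given: subnet mask /29
Host bits = 32 - 29 = 3
Total addresses = 2^3 = 8
Usable hosts = 8 - 2 (network + broadcast) = 6

6


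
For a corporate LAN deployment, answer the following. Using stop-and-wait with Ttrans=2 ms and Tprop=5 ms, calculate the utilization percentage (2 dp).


Given: Ttrans = 2 ms, Tprop = 5 ms
RTT = 2 * Tprop = 2 * 5 = 10 ms
U = Ttrans / (Ttrans + RTT)
U = 2 / (2 + 10)
U = 2 / 12 = 0.166667
U% = 16.67%

16.67


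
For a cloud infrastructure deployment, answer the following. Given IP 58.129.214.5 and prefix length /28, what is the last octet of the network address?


Given: IP = 58.129.214.5, prefix = /28
Subnet mask = 255.255.255.240
Last octet of IP: 5
Last octet of mask: 240
Network last octet = 5 AND 240 = 0

0


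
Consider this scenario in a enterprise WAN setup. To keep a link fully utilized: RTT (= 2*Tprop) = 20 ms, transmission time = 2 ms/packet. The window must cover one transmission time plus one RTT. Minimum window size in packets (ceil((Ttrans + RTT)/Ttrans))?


Given: Ttrans = 2 ms, RTT = 20 ms (= 2 * Tprop, Tprop = 10 ms)
Time until first ACK returns = Ttrans + RTT = 2 + 20 = 22 ms
Need W * Ttrans >= Ttrans + RTT  ->  W >= (Ttrans + RTT) / Ttrans
(Ttrans + RTT) / Ttrans = 22 / 2 = 11
W_min = ceil(11) = 11

11


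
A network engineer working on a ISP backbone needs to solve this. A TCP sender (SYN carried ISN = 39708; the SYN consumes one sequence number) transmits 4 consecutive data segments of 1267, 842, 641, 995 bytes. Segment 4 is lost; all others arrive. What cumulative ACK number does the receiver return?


SYN uses sequence number 39708; first data byte = ISN + 1 = 39709.
Segment 1: SEQ = 39709, len = 1267 B, covers [39709, 40975]
Segment 2: SEQ = 40976, len = 842 B, covers [40976, 41817]
Segment 3: SEQ = 41818, len = 641 B, covers [41818, 42458]
Segment 4: SEQ = 42459, len = 995 B, covers [42459, 43453] [LOST]
In-order data received: bytes [39709, 42458] (segments 1..3).
Segment 4 missing -> gap begins at byte 42459.
Cumulative ACK = next expected in-order byte = 39709 + 1267 + 842 + 641 = 42459

42459


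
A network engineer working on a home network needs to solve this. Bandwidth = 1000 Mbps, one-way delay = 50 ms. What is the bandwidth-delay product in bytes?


Given: bandwidth = 1000 Mbps, delay = 50 ms
BDP in bits = 1000 * 10^6 * 50 / 1000
BDP in bits = 50000000
BDP in bytes = 50000000 / 8 = 6250000

6250000


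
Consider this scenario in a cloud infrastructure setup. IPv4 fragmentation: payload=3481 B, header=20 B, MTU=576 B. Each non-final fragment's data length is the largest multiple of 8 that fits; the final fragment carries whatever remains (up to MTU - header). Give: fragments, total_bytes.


Max data per non-final fragment = floor((MTU - header)/8)*8 = floor((576 - 20)/8)*8 = floor(556/8)*8 = 552 B
Final fragment needs no 8-byte alignment: it can carry up to MTU - header = 556 B
Non-final fragments needed = ceil((payload - 556) / 552) = ceil(2925/552) = ceil(5.2989) = 6
Number of fragments = 6 + 1 = 7
Fragment sizes (data): 6 * 552 B + 169 B (last, 169 <= 556 OK)
Total bytes sent = payload + n_frags * header = 3481 + 7*20 = 3481 + 140 = 3621 B

7, 3621


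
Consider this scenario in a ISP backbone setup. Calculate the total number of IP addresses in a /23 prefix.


Given: CIDR prefix /23
Host bits = 32 - 23 = 9
Total addresses = 2^9 = 512

512


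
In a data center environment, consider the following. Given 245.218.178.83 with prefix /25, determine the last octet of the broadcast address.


Given: IP = 245.218.178.83, prefix = /25
Host bits = 32 - 25 = 7
Network last octet = 83 AND mask = 0
Host part size = 2^7 - 1 = 127
Broadcast last octet = 0 OR 127 = 127

127


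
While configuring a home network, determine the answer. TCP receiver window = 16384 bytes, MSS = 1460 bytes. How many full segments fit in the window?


Given: RWND = 16384 bytes, MSS = 1460 bytes
Full segments = floor(RWND / MSS)
Full segments = floor(16384 / 1460)
Full segments = floor(11.2219) = 11

11


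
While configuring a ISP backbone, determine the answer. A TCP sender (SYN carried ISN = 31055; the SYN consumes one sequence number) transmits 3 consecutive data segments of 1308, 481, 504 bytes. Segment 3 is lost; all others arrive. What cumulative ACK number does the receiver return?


SYN uses sequence number 31055; first data byte = ISN + 1 = 31056.
Segment 1: SEQ = 31056, len = 1308 B, covers [31056, 32363]
Segment 2: SEQ = 32364, len = 481 B, covers [32364, 32844]
Segment 3: SEQ = 32845, len = 504 B, covers [32845, 33348] [LOST]
In-order data received: bytes [31056, 32844] (segments 1..2).
Segment 3 missing -> gap begins at byte 32845.
Cumulative ACK = next expected in-order byte = 31056 + 1308 + 481 = 32845

32845


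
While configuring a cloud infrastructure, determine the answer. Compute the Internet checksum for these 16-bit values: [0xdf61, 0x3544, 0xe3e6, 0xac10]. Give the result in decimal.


Given words: [0xdf61, 0x3544, 0xe3e6, 0xac10]
Step 1: Sum all words
Raw sum = 57185 + 13636 + 58342 + 44048 = 173211
Step 2: Fold carry: (42139 + 2) = 42141
One's complement = ~42141 & 0xFFFF = 23394

23394


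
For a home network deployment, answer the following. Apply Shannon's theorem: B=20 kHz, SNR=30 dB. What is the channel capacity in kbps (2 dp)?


Given: B = 20 kHz, SNR = 30 dB
SNR linear = 10^(30/10) = 1000
1 + SNR = 1001
log2(1001) = 9.9672262588
C = 20 * 1000 * 9.9672262588 = 199344.5252 bps
C = 199.344525 kbps -> 199.34 kbps (2 dp)

199.34


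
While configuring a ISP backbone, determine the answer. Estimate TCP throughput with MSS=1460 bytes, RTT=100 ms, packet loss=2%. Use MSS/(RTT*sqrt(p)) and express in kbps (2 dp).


Given: MSS = 1460 bytes, RTT = 100 ms, loss = 2%
RTT in seconds = 100 / 1000 = 0.1
Loss rate = 2% = 0.02
sqrt(loss) = sqrt(0.02) = 0.141421356237
Throughput (bytes/s) = 1460 / (0.1 * 0.141421356237) = 103237.5901
Throughput (kbps) = 103237.5901 * 8 / 1000 = 825.900720 -> 825.90 kbps (2 dp)

825.90


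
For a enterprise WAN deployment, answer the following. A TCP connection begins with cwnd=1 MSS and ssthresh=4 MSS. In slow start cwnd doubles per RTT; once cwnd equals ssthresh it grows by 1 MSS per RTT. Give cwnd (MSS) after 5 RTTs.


RTT 0: cwnd = 1 MSS (initial)
RTT 1: cwnd = 2 MSS (slow start, doubled)
RTT 2: cwnd = 4 MSS (slow start, doubled)
RTT 3: cwnd = 5 MSS (congestion avoidance, +1)
RTT 4: cwnd = 6 MSS (congestion avoidance, +1)
RTT 5: cwnd = 7 MSS (congestion avoidance, +1)

7


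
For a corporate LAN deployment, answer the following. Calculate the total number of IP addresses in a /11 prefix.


Given: CIDR prefix /11
Host bits = 32 - 11 = 21
Total addresses = 2^21 = 2097152

2097152


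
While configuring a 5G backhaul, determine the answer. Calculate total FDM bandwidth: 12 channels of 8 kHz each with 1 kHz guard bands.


Given: 12 channels, 8 kHz each, guard = 1 kHz
Channel bandwidth = 12 * 8 = 96 kHz
Guard bands = 11 gaps * 1 kHz = 11 kHz
Total = 96 + 11 = 107 kHz

107


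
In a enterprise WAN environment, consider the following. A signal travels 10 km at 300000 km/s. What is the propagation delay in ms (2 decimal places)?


Given: distance = 10 km, speed = 300000 km/s
Delay = distance / speed = 10 / 300000 seconds
Delay in ms = 10 * 1000 / 300000
Delay = 0.0333 ms
Rounded to 2 dp = 0.03 ms

0.03


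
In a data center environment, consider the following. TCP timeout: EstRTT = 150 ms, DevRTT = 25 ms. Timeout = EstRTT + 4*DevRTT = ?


Given: EstRTT = 150 ms, DevRTT = 25 ms
Timeout = EstRTT + 4 * DevRTT
4 * DevRTT = 4 * 25 = 100
Timeout = 150 + 100 = 250 ms

250


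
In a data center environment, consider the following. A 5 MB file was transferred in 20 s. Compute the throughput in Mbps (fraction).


Given: file = 5 MB, time = 20 s
File in Mb = 5 * 8 = 40 Mb
Throughput = 40 / 20 Mbps
Throughput = 2 Mbps

2


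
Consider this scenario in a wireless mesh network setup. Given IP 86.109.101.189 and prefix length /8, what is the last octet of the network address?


Given: IP = 86.109.101.189, prefix = /8
Subnet mask = 255.0.0.0
Last octet of IP: 189
Last octet of mask: 0
Network last octet = 189 AND 0 = 0

0


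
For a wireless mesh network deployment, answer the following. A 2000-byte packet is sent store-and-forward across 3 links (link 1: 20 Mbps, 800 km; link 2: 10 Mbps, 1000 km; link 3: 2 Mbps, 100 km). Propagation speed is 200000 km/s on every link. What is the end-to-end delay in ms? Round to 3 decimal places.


Packet = 2000 bytes = 16000 bits. Store-and-forward: sum (t_trans + t_prop) per link.
Link 1: t_trans = 16000/(20*10^6) s = 0.8000 ms; t_prop = 800/200000 s = 4.0000 ms; subtotal = 4.8000 ms
Link 2: t_trans = 16000/(10*10^6) s = 1.6000 ms; t_prop = 1000/200000 s = 5.0000 ms; subtotal = 6.6000 ms
Link 3: t_trans = 16000/(2*10^6) s = 8.0000 ms; t_prop = 100/200000 s = 0.5000 ms; subtotal = 8.5000 ms
End-to-end = 4.8000 + 6.6000 + 8.5000 = 19.9000 ms -> 19.900 ms (3 dp)

19.900


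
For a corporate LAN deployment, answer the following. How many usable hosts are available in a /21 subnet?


Given: subnet mask /21
Host bits = 32 - 21 = 11
Total addresses = 2^11 = 2048
Usable hosts = 2048 - 2 (network + broadcast) = 2046

2046


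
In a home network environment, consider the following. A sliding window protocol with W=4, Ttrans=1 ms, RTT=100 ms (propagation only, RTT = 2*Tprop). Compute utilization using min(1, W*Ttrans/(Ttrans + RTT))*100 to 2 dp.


Given: W = 4, Ttrans = 1 ms, RTT = 100 ms (= 2 * Tprop, Tprop = 50 ms)
Cycle time = Ttrans + RTT = 1 + 100 = 101 ms (first packet sent until its ACK returns)
W * Ttrans = 4 * 1 = 4 ms of sending per cycle
W * Ttrans / (Ttrans + RTT) = 4 / 101 = 0.039604
U = min(1, 0.039604) = 0.039604
U% = 3.96%

3.96


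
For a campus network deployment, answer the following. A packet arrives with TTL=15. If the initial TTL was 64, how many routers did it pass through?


Given: initial TTL = 64, received TTL = 15
Hops = initial TTL - received TTL
Hops = 64 - 15 = 49

49


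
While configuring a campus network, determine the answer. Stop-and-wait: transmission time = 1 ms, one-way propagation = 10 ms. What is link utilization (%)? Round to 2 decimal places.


Given: Ttrans = 1 ms, Tprop = 10 ms
RTT = 2 * Tprop = 2 * 10 = 20 ms
U = Ttrans / (Ttrans + RTT)
U = 1 / (1 + 20)
U = 1 / 21 = 0.047619
U% = 4.76%

4.76


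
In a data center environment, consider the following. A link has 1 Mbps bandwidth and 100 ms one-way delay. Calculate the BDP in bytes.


Given: bandwidth = 1 Mbps, delay = 100 ms
BDP in bits = 1 * 10^6 * 100 / 1000
BDP in bits = 100000
BDP in bytes = 100000 / 8 = 12500

12500


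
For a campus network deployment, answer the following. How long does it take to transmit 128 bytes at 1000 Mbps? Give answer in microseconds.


Given: packet = 128 bytes, bandwidth = 1000 Mbps
Packet in bits = 128 * 8 = 1024 bits
Bandwidth = 1000 * 10^6 = 1000000000 bps
Time = 1024 / 1000000000 seconds
Time in us = 1024 * 10^6 / 1000000000 = 1.024

1.024


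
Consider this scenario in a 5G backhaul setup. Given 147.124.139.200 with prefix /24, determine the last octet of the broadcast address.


Given: IP = 147.124.139.200, prefix = /24
Host bits = 32 - 24 = 8
Network last octet = 200 AND mask = 0
Host part size = 2^8 - 1 = 255
Broadcast last octet = 0 OR 255 = 255

255


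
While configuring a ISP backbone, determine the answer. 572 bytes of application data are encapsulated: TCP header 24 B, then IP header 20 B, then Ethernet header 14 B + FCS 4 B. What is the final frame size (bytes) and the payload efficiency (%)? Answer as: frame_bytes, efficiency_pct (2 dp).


TCP segment = 572 + 24 = 596 B
IP packet = 596 + 20 = 616 B
Ethernet frame = 616 + 14 + 4 = 634 B
Efficiency = app / frame = 572 / 634 = 0.902208 = 90.2208% -> 90.22% (2 dp)

634, 90.22


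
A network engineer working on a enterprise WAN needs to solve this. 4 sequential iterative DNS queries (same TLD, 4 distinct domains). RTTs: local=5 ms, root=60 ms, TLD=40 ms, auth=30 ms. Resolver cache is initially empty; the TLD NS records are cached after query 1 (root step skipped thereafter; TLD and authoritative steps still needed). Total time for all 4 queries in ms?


Lookup 1 (cold cache): local + root + TLD + auth = 5 + 60 + 40 + 30 = 135 ms
Lookups 2..4 (TLD NS cached -> skip root; new domain -> still ask TLD and auth): local + TLD + auth = 5 + 40 + 30 = 75 ms each
Remaining 3 lookups: 3 * 75 = 225 ms
Total = 135 + 225 = 360 ms

360


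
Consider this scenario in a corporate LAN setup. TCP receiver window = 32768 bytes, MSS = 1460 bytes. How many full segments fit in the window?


Given: RWND = 32768 bytes, MSS = 1460 bytes
Full segments = floor(RWND / MSS)
Full segments = floor(32768 / 1460)
Full segments = floor(22.4438) = 22

22


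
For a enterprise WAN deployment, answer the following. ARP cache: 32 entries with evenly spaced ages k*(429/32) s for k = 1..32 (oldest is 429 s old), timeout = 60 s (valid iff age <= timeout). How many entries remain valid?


Ages are k * 429/32 s for k = 1..32 (spacing = 13.4062 s).
Entry k is valid iff k * 429/32 <= 60 iff k <= 32 * 60 / 429 = 4.4755
n_valid = floor(4.4755) = 4
(n_stale = 32 - 4 = 28)

4


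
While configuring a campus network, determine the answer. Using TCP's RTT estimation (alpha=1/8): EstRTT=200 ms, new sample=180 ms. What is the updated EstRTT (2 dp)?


Given: EstRTT = 200 ms, SampleRTT = 180 ms, alpha = 1/8
New EstRTT = (1 - alpha) * EstRTT + alpha * SampleRTT
(7/8) * 200 = 175
(1/8) * 180 = 22.5
New EstRTT = 175 + 22.5 = 197.5 ms -> 197.50 ms (2 dp)

197.50


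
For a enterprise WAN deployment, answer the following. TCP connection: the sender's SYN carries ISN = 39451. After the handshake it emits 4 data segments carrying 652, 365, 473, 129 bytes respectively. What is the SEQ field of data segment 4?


The SYN occupies sequence number ISN = 39451, so the first data byte is ISN + 1 = 39452.
SEQ of data segment i = (ISN + 1) + sum of payload sizes of segments 1..i-1.
Segment 1: SEQ = 39452, payload = 652 bytes
Segment 2: SEQ = 40104, payload = 365 bytes
Segment 3: SEQ = 40469, payload = 473 bytes
Segment 4: SEQ = 40942, payload = 129 bytes
SEQ of segment 4 = 39452 + 652 + 365 + 473 = 40942

40942


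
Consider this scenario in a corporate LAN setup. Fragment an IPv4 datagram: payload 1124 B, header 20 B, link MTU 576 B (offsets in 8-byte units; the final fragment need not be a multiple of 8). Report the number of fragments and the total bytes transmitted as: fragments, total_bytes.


Max data per non-final fragment = floor((MTU - header)/8)*8 = floor((576 - 20)/8)*8 = floor(556/8)*8 = 552 B
Final fragment needs no 8-byte alignment: it can carry up to MTU - header = 556 B
Non-final fragments needed = ceil((payload - 556) / 552) = ceil(568/552) = ceil(1.0290) = 2
Number of fragments = 2 + 1 = 3
Fragment sizes (data): 2 * 552 B + 20 B (last, 20 <= 556 OK)
Total bytes sent = payload + n_frags * header = 1124 + 3*20 = 1124 + 60 = 1184 B

3, 1184


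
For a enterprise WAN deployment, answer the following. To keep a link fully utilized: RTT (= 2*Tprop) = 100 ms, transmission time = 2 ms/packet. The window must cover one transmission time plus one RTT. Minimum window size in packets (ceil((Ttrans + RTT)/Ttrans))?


Given: Ttrans = 2 ms, RTT = 100 ms (= 2 * Tprop, Tprop = 50 ms)
Time until first ACK returns = Ttrans + RTT = 2 + 100 = 102 ms
Need W * Ttrans >= Ttrans + RTT  ->  W >= (Ttrans + RTT) / Ttrans
(Ttrans + RTT) / Ttrans = 102 / 2 = 51
W_min = ceil(51) = 51

51


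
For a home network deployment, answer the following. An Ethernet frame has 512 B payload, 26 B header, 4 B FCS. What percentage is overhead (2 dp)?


Given: payload = 512 B, header = 26 B, trailer = 4 B
Overhead bytes = header + trailer = 26 + 4 = 30
Total frame = payload + overhead = 512 + 30 = 542
Overhead % = 30 / 542 * 100 = 5.5351% -> 5.54% (2 dp)

5.54


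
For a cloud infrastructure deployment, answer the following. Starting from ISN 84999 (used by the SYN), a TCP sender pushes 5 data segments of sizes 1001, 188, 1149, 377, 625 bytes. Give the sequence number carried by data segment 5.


The SYN occupies sequence number ISN = 84999, so the first data byte is ISN + 1 = 85000.
SEQ of data segment i = (ISN + 1) + sum of payload sizes of segments 1..i-1.
Segment 1: SEQ = 85000, payload = 1001 bytes
Segment 2: SEQ = 86001, payload = 188 bytes
Segment 3: SEQ = 86189, payload = 1149 bytes
Segment 4: SEQ = 87338, payload = 377 bytes
Segment 5: SEQ = 87715, payload = 625 bytes
SEQ of segment 5 = 85000 + 1001 + 188 + 1149 + 377 = 87715

87715


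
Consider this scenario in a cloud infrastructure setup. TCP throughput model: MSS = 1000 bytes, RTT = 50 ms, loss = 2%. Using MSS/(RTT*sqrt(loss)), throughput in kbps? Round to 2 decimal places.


Given: MSS = 1000 bytes, RTT = 50 ms, loss = 2%
RTT in seconds = 50 / 1000 = 0.05
Loss rate = 2% = 0.02
sqrt(loss) = sqrt(0.02) = 0.141421356237
Throughput (bytes/s) = 1000 / (0.05 * 0.141421356237) = 141421.3562
Throughput (kbps) = 141421.3562 * 8 / 1000 = 1131.370850 -> 1131.37 kbps (2 dp)

1131.37


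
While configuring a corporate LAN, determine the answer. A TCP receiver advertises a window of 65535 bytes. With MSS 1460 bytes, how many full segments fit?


Given: RWND = 65535 bytes, MSS = 1460 bytes
Full segments = floor(RWND / MSS)
Full segments = floor(65535 / 1460)
Full segments = floor(44.887) = 44

44


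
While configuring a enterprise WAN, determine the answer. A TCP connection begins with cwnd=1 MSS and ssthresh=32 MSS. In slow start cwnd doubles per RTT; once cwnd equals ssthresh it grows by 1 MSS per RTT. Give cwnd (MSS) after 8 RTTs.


RTT 0: cwnd = 1 MSS (initial)
RTT 1: cwnd = 2 MSS (slow start, doubled)
RTT 2: cwnd = 4 MSS (slow start, doubled)
RTT 3: cwnd = 8 MSS (slow start, doubled)
RTT 4: cwnd = 16 MSS (slow start, doubled)
RTT 5: cwnd = 32 MSS (slow start, doubled)
RTT 6: cwnd = 33 MSS (congestion avoidance, +1)
RTT 7: cwnd = 34 MSS (congestion avoidance, +1)
RTT 8: cwnd = 35 MSS (congestion avoidance, +1)

35


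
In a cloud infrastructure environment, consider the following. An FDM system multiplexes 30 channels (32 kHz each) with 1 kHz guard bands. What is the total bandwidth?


Given: 30 channels, 32 kHz each, guard = 1 kHz
Channel bandwidth = 30 * 32 = 960 kHz
Guard bands = 29 gaps * 1 kHz = 29 kHz
Total = 960 + 29 = 989 kHz

989


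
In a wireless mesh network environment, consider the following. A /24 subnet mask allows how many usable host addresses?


Given: subnet mask /24
Host bits = 32 - 24 = 8
Total addresses = 2^8 = 256
Usable hosts = 256 - 2 (network + broadcast) = 254

254


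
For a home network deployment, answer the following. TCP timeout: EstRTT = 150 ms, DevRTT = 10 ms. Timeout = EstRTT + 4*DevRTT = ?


Given: EstRTT = 150 ms, DevRTT = 10 ms
Timeout = EstRTT + 4 * DevRTT
4 * DevRTT = 4 * 10 = 40
Timeout = 150 + 40 = 190 ms

190


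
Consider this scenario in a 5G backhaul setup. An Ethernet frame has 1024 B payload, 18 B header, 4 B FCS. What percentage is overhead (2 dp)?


Given: payload = 1024 B, header = 18 B, trailer = 4 B
Overhead bytes = header + trailer = 18 + 4 = 22
Total frame = payload + overhead = 1024 + 22 = 1046
Overhead % = 22 / 1046 * 100 = 2.1033% -> 2.10% (2 dp)

2.10


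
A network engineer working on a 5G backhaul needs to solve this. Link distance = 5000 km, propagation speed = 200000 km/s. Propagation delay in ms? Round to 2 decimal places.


Given: distance = 5000 km, speed = 200000 km/s
Delay = distance / speed = 5000 / 200000 seconds
Delay in ms = 5000 * 1000 / 200000
Delay = 25.0000 ms
Rounded to 2 dp = 25.00 ms

25.00


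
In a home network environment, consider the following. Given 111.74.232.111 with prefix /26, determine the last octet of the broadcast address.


Given: IP = 111.74.232.111, prefix = /26
Host bits = 32 - 26 = 6
Network last octet = 111 AND mask = 64
Host part size = 2^6 - 1 = 63
Broadcast last octet = 64 OR 63 = 127

127


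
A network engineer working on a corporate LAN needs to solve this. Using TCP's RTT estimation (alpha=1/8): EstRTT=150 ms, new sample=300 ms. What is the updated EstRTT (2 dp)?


Given: EstRTT = 150 ms, SampleRTT = 300 ms, alpha = 1/8
New EstRTT = (1 - alpha) * EstRTT + alpha * SampleRTT
(7/8) * 150 = 131.25
(1/8) * 300 = 37.5
New EstRTT = 131.25 + 37.5 = 168.75 ms -> 168.75 ms (2 dp)

168.75


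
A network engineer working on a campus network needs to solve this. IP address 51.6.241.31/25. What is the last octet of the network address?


Given: IP = 51.6.241.31, prefix = /25
Subnet mask = 255.255.255.128
Last octet of IP: 31
Last octet of mask: 128
Network last octet = 31 AND 128 = 0

0


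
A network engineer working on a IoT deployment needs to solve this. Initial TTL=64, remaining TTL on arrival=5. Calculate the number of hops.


Given: initial TTL = 64, received TTL = 5
Hops = initial TTL - received TTL
Hops = 64 - 5 = 59

59


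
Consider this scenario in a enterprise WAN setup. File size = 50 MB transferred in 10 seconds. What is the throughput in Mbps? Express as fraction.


Given: file = 50 MB, time = 10 s
File in Mb = 50 * 8 = 400 Mb
Throughput = 400 / 10 Mbps
Throughput = 40 Mbps

40


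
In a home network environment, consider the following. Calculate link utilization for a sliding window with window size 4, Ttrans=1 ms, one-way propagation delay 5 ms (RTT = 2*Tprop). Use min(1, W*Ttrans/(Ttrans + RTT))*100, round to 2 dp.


Given: W = 4, Ttrans = 1 ms, RTT = 10 ms (= 2 * Tprop, Tprop = 5 ms)
Cycle time = Ttrans + RTT = 1 + 10 = 11 ms (first packet sent until its ACK returns)
W * Ttrans = 4 * 1 = 4 ms of sending per cycle
W * Ttrans / (Ttrans + RTT) = 4 / 11 = 0.363636
U = min(1, 0.363636) = 0.363636
U% = 36.36%

36.36


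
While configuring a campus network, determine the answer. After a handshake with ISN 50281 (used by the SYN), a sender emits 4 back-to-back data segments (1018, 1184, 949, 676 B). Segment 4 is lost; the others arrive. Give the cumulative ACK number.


SYN uses sequence number 50281; first data byte = ISN + 1 = 50282.
Segment 1: SEQ = 50282, len = 1018 B, covers [50282, 51299]
Segment 2: SEQ = 51300, len = 1184 B, covers [51300, 52483]
Segment 3: SEQ = 52484, len = 949 B, covers [52484, 53432]
Segment 4: SEQ = 53433, len = 676 B, covers [53433, 54108] [LOST]
In-order data received: bytes [50282, 53432] (segments 1..3).
Segment 4 missing -> gap begins at byte 53433.
Cumulative ACK = next expected in-order byte = 50282 + 1018 + 1184 + 949 = 53433

53433


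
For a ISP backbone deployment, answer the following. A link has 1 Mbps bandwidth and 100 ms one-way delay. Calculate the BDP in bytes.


Given: bandwidth = 1 Mbps, delay = 100 ms
BDP in bits = 1 * 10^6 * 100 / 1000
BDP in bits = 100000
BDP in bytes = 100000 / 8 = 12500

12500


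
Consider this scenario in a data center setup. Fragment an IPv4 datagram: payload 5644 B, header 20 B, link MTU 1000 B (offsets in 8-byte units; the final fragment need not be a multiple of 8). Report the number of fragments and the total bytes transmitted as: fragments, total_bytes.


Max data per non-final fragment = floor((MTU - header)/8)*8 = floor((1000 - 20)/8)*8 = floor(980/8)*8 = 976 B
Final fragment needs no 8-byte alignment: it can carry up to MTU - header = 980 B
Non-final fragments needed = ceil((payload - 980) / 976) = ceil(4664/976) = ceil(4.7787) = 5
Number of fragments = 5 + 1 = 6
Fragment sizes (data): 5 * 976 B + 764 B (last, 764 <= 980 OK)
Total bytes sent = payload + n_frags * header = 5644 + 6*20 = 5644 + 120 = 5764 B

6, 5764


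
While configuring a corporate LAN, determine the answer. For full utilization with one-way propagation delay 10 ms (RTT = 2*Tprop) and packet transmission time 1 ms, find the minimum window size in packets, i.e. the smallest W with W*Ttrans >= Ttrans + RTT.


Given: Ttrans = 1 ms, RTT = 20 ms (= 2 * Tprop, Tprop = 10 ms)
Time until first ACK returns = Ttrans + RTT = 1 + 20 = 21 ms
Need W * Ttrans >= Ttrans + RTT  ->  W >= (Ttrans + RTT) / Ttrans
(Ttrans + RTT) / Ttrans = 21 / 1 = 21
W_min = ceil(21) = 21

21


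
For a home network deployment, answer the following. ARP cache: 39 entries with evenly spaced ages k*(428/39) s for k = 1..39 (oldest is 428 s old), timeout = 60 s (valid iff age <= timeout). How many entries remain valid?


Ages are k * 428/39 s for k = 1..39 (spacing = 10.9744 s).
Entry k is valid iff k * 428/39 <= 60 iff k <= 39 * 60 / 428 = 5.4673
n_valid = floor(5.4673) = 5
(n_stale = 39 - 5 = 34)

5


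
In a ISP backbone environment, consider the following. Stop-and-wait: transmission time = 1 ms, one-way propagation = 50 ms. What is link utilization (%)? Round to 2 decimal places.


Given: Ttrans = 1 ms, Tprop = 50 ms
RTT = 2 * Tprop = 2 * 50 = 100 ms
U = Ttrans / (Ttrans + RTT)
U = 1 / (1 + 100)
U = 1 / 101 = 0.009901
U% = 0.99%

0.99


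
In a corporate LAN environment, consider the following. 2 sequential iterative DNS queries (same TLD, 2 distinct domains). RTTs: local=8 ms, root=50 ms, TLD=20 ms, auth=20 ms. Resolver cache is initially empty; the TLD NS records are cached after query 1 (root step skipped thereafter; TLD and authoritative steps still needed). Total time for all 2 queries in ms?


Lookup 1 (cold cache): local + root + TLD + auth = 8 + 50 + 20 + 20 = 98 ms
Lookups 2..2 (TLD NS cached -> skip root; new domain -> still ask TLD and auth): local + TLD + auth = 8 + 20 + 20 = 48 ms each
Remaining 1 lookups: 1 * 48 = 48 ms
Total = 98 + 48 = 146 ms

146


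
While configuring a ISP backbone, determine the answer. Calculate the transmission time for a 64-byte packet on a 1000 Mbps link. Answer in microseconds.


Given: packet = 64 bytes, bandwidth = 1000 Mbps
Packet in bits = 64 * 8 = 512 bits
Bandwidth = 1000 * 10^6 = 1000000000 bps
Time = 512 / 1000000000 seconds
Time in us = 512 * 10^6 / 1000000000 = 0.512

0.512


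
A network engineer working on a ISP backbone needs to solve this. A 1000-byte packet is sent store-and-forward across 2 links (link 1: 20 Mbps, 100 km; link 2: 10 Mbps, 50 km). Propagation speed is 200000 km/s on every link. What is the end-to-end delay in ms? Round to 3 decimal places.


Packet = 1000 bytes = 8000 bits. Store-and-forward: sum (t_trans + t_prop) per link.
Link 1: t_trans = 8000/(20*10^6) s = 0.4000 ms; t_prop = 100/200000 s = 0.5000 ms; subtotal = 0.9000 ms
Link 2: t_trans = 8000/(10*10^6) s = 0.8000 ms; t_prop = 50/200000 s = 0.2500 ms; subtotal = 1.0500 ms
End-to-end = 0.9000 + 1.0500 = 1.9500 ms -> 1.950 ms (3 dp)

1.950


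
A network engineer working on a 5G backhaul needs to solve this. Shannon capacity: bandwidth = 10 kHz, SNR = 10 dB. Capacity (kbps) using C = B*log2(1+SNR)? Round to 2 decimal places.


Given: B = 10 kHz, SNR = 10 dB
SNR linear = 10^(10/10) = 10
1 + SNR = 11
log2(11) = 3.4594316186
C = 10 * 1000 * 3.4594316186 = 34594.3162 bps
C = 34.594316 kbps -> 34.59 kbps (2 dp)

34.59


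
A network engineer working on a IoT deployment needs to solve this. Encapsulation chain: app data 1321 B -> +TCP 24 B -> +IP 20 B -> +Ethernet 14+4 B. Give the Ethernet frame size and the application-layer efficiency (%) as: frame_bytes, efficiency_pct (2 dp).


TCP segment = 1321 + 24 = 1345 B
IP packet = 1345 + 20 = 1365 B
Ethernet frame = 1365 + 14 + 4 = 1383 B
Efficiency = app / frame = 1321 / 1383 = 0.955170 = 95.5170% -> 95.52% (2 dp)

1383, 95.52


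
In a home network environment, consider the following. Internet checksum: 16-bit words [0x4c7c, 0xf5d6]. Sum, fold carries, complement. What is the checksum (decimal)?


Given words: [0x4c7c, 0xf5d6]
Step 1: Sum all words
Raw sum = 19580 + 62934 = 82514
Step 2: Fold carry: (16978 + 1) = 16979
One's complement = ~16979 & 0xFFFF = 48556

48556


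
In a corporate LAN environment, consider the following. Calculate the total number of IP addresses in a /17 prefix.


Given: CIDR prefix /17
Host bits = 32 - 17 = 15
Total addresses = 2^15 = 32768

32768


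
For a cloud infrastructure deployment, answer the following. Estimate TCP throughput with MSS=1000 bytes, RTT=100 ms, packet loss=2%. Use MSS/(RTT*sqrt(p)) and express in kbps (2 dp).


Given: MSS = 1000 bytes, RTT = 100 ms, loss = 2%
RTT in seconds = 100 / 1000 = 0.1
Loss rate = 2% = 0.02
sqrt(loss) = sqrt(0.02) = 0.141421356237
Throughput (bytes/s) = 1000 / (0.1 * 0.141421356237) = 70710.6781
Throughput (kbps) = 70710.6781 * 8 / 1000 = 565.685425 -> 565.69 kbps (2 dp)

565.69


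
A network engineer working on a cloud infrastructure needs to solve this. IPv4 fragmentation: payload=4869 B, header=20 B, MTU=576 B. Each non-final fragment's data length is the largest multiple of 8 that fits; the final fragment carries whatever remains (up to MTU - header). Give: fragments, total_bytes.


Max data per non-final fragment = floor((MTU - header)/8)*8 = floor((576 - 20)/8)*8 = floor(556/8)*8 = 552 B
Final fragment needs no 8-byte alignment: it can carry up to MTU - header = 556 B
Non-final fragments needed = ceil((payload - 556) / 552) = ceil(4313/552) = ceil(7.8134) = 8
Number of fragments = 8 + 1 = 9
Fragment sizes (data): 8 * 552 B + 453 B (last, 453 <= 556 OK)
Total bytes sent = payload + n_frags * header = 4869 + 9*20 = 4869 + 180 = 5049 B

9, 5049
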